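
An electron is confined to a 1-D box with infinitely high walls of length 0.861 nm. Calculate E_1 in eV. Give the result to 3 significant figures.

E_1 = 0.507 eV

For an infinite well E_n = n²h²/(8m_eL²), so E_1 = h²/(8m_eL²) = (6.626×10^-34)²/(8·9.109×10^-31·(8.61×10^-10 m)²) = 8.127×10^-20 J.
Converting, E_1 = 8.127×10^-20 J / (1.602×10^-19 J/eV) = 0.507 eV.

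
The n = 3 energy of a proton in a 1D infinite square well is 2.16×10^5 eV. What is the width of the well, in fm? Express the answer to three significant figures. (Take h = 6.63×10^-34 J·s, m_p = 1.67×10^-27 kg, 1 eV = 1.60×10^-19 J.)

From E_n = n²h²/(8m_pL²), L = n·h/√(8m_pE_n).
E_3 = 2.16×10^5 eV = 3.456×10^-14 J, so L = 3·6.63×10^-34/√(8·1.67×10^-27·3.456×10^-14) = 9.26×10^-14 m = 92.6 fm.

L = 92.6 fm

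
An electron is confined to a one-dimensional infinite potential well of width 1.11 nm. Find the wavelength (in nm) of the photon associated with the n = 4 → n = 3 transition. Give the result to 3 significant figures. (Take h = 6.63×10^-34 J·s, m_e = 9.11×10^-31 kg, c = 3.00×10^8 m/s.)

E_1 = h²/(8m_eL²) = 4.895×10^-20 J, so ΔE = (4² − 3²)E_1 = 3.427×10^-19 J.
λ = hc/ΔE = (6.63×10^-34·3.00×10^8)/3.427×10^-19 = 5.80×10^-7 m = 580 nm.

λ = 580 nm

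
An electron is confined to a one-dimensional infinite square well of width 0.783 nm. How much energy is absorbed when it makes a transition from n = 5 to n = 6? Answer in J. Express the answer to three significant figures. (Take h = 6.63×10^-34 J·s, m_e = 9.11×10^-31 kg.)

|ΔE| = 1.08×10^-18 J

E_1 = h²/(8m_eL²) = 9.838×10^-20 J.
|ΔE| = |5² − 6²|·E_1 = 11·9.838×10^-20 J = 1.08×10^-18 J.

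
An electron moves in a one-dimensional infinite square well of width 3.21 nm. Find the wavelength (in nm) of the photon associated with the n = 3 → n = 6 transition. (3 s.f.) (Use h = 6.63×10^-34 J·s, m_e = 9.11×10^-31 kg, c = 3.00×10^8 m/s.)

λ = 1.26×10^3 nm

E_1 = h²/(8m_eL²) = 5.853×10^-21 J, so ΔE = (6² − 3²)E_1 = 1.580×10^-19 J.
λ = hc/ΔE = (6.63×10^-34·3.00×10^8)/1.580×10^-19 = 1.26×10^-6 m = 1.26×10^3 nm.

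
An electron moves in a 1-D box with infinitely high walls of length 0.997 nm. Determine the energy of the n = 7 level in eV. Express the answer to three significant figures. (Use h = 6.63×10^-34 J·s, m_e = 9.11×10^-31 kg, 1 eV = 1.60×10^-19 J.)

E_7 = 18.6 eV

For an infinite well E_n = n²h²/(8m_eL²), so E_1 = h²/(8m_eL²) = (6.63×10^-34)²/(8·9.11×10^-31·(9.97×10^-10 m)²) = 6.068×10^-20 J.
Then E_7 = 7²·E_1 = 49·6.068×10^-20 J = 2.973×10^-18 J.
Converting, E_7 = 2.973×10^-18 J / (1.60×10^-19 J/eV) = 18.6 eV.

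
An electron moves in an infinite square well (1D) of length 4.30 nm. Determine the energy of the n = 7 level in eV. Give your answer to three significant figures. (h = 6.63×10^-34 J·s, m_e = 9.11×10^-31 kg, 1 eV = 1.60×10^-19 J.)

For an infinite well E_n = n²h²/(8m_eL²), so E_1 = h²/(8m_eL²) = (6.63×10^-34)²/(8·9.11×10^-31·(4.30×10^-9 m)²) = 3.262×10^-21 J.
Then E_7 = 7²·E_1 = 49·3.262×10^-21 J = 1.598×10^-19 J.
Converting, E_7 = 1.598×10^-19 J / (1.60×10^-19 J/eV) = 0.999 eV.

E_7 = 0.999 eV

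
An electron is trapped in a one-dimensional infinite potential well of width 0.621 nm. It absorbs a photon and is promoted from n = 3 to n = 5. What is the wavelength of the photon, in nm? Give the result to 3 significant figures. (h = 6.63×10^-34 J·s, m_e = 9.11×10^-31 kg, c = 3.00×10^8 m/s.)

E_1 = h²/(8m_eL²) = 1.564×10^-19 J, so ΔE = (5² − 3²)E_1 = 2.502×10^-18 J.
λ = hc/ΔE = (6.63×10^-34·3.00×10^8)/2.502×10^-18 = 7.95×10^-8 m = 79.5 nm.

λ = 79.5 nm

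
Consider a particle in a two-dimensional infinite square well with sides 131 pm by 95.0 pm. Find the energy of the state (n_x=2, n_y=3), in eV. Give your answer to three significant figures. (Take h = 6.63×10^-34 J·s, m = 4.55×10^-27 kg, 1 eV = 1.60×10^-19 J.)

For a 2D rectangular well E = (h²/8m)·Σ n_i²/L_i² = (6.63×10^-34)²/(8·4.55×10^-27) · [2²/(131 pm)² + 3²/(95.0 pm)²].
Evaluating gives E = 1.486×10^-20 J = 0.0929 eV.

E = 0.0929 eV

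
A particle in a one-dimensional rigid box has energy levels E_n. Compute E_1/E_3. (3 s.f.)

E_n ∝ n², so E_1/E_3 = 1²/3² = 1/9 = 0.111.

0.111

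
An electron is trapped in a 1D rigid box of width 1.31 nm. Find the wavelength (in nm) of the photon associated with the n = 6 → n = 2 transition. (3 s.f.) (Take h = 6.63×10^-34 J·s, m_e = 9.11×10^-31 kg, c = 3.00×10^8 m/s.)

E_1 = h²/(8m_eL²) = 3.515×10^-20 J, so ΔE = (6² − 2²)E_1 = 1.125×10^-18 J.
λ = hc/ΔE = (6.63×10^-34·3.00×10^8)/1.125×10^-18 = 1.77×10^-7 m = 177 nm.

λ = 177 nm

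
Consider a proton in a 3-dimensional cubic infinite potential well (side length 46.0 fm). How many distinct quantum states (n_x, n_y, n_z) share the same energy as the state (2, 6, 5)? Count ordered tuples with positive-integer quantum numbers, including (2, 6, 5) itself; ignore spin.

The level has n_x² + n_y² + n_z² = 65. The ordered positive-integer solutions are (2, 5, 6), (2, 6, 5), (5, 2, 6), (5, 6, 2), (6, 2, 5), (6, 5, 2).
That gives 6 states.

degeneracy = 6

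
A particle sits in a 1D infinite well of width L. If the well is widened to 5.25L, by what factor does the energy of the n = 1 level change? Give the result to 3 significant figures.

E_n ∝ 1/L², so the energy scales by 1/5.25² = 0.0363.

0.0363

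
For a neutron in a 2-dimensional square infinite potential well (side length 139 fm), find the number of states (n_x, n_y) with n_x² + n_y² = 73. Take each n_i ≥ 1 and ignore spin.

degeneracy = 2

The level has n_x² + n_y² = 73. The ordered positive-integer solutions are (3, 8), (8, 3).
That gives 2 states.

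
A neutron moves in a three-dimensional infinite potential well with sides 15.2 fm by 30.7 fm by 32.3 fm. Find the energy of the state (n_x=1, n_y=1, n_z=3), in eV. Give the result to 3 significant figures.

E = 2.87×10^6 eV

For a 3D rectangular well E = (h²/8m_n)·Σ n_i²/L_i² = (6.626×10^-34)²/(8·1.675×10^-27) · [1²/(15.2 fm)² + 1²/(30.7 fm)² + 3²/(32.3 fm)²].
Evaluating gives E = 4.592×10^-13 J = 2.87×10^6 eV.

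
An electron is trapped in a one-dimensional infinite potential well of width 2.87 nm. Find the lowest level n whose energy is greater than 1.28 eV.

n = 6

E_1 = h²/(8m_eL²) = 7.314×10^-21 J = 0.04566 eV.
Need n² > 1.28/0.04566 = 28.03, i.e. n > 5.294.
The smallest integer satisfying this is n = 6.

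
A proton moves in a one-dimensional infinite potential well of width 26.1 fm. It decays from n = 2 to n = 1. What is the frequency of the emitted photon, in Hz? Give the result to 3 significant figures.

E_1 = h²/(8m_pL²) = 4.815×10^-14 J and ΔE = (2² − 1²)E_1 = 1.445×10^-13 J.
f = ΔE/h = 1.445×10^-13/6.626×10^-34 = 2.18×10^20 Hz.

f = 2.18×10^20 Hz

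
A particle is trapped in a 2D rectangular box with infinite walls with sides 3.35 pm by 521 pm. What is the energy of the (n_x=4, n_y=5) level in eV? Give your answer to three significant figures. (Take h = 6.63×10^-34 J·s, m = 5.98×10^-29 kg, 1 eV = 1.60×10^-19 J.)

For a 2D rectangular well E = (h²/8m)·Σ n_i²/L_i² = (6.63×10^-34)²/(8·5.98×10^-29) · [4²/(3.35 pm)² + 5²/(521 pm)²].
Evaluating gives E = 1.310×10^-15 J = 8.19×10^3 eV.

E = 8.19×10^3 eV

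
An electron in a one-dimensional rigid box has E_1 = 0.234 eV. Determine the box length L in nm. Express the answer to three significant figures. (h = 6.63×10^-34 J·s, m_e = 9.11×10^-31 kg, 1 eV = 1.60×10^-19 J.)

From E_n = n²h²/(8m_eL²), L = n·h/√(8m_eE_n).
E_1 = 0.234 eV = 3.744×10^-20 J, so L = 1·6.63×10^-34/√(8·9.11×10^-31·3.744×10^-20) = 1.27×10^-9 m = 1.27 nm.

L = 1.27 nm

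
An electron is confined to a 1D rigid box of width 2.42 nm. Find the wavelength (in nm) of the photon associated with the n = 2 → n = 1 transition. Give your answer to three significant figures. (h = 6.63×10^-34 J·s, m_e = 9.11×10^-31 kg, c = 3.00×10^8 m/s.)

E_1 = h²/(8m_eL²) = 1.030×10^-20 J, so ΔE = (2² − 1²)E_1 = 3.090×10^-20 J.
λ = hc/ΔE = (6.63×10^-34·3.00×10^8)/3.090×10^-20 = 6.44×10^-6 m = 6.44×10^3 nm.

λ = 6.44×10^3 nm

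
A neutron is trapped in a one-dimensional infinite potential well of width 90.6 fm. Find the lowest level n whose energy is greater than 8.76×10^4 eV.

n = 2

E_1 = h²/(8m_nL²) = 3.992×10^-15 J = 2.492×10^4 eV.
Need n² > 8.76×10^4/2.492×10^4 = 3.515, i.e. n > 1.875.
The smallest integer satisfying this is n = 2.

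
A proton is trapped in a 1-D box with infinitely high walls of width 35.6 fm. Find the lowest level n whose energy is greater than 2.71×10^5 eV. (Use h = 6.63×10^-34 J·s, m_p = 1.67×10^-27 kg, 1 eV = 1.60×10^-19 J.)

n = 2

E_1 = h²/(8m_pL²) = 2.596×10^-14 J = 1.622×10^5 eV.
Need n² > 2.71×10^5/1.622×10^5 = 1.671, i.e. n > 1.293.
The smallest integer satisfying this is n = 2.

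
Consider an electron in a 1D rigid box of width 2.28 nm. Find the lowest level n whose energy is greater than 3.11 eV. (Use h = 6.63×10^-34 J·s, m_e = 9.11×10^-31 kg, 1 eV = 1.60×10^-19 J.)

E_1 = h²/(8m_eL²) = 1.160×10^-20 J = 0.07250 eV.
Need n² > 3.11/0.07250 = 42.90, i.e. n > 6.550.
The smallest integer satisfying this is n = 7.

n = 7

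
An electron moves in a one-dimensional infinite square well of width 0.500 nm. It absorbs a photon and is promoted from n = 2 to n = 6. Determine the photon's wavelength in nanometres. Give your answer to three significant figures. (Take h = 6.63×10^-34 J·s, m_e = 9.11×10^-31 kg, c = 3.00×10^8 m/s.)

λ = 25.8 nm

E_1 = h²/(8m_eL²) = 2.413×10^-19 J, so ΔE = (6² − 2²)E_1 = 7.722×10^-18 J.
λ = hc/ΔE = (6.63×10^-34·3.00×10^8)/7.722×10^-18 = 2.58×10^-8 m = 25.8 nm.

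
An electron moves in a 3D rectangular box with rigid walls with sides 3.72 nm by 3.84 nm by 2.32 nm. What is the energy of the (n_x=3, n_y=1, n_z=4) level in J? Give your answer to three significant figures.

E = 2.22×10^-19 J

For a 3D rectangular well E = (h²/8m_e)·Σ n_i²/L_i² = (6.626×10^-34)²/(8·9.109×10^-31) · [3²/(3.72 nm)² + 1²/(3.84 nm)² + 4²/(2.32 nm)²].
Evaluating gives E = 2.22×10^-19 J.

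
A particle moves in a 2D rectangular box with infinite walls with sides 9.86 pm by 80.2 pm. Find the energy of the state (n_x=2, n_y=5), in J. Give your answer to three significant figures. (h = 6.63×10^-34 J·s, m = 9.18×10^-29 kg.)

For a 2D rectangular well E = (h²/8m)·Σ n_i²/L_i² = (6.63×10^-34)²/(8·9.18×10^-29) · [2²/(9.86 pm)² + 5²/(80.2 pm)²].
Evaluating gives E = 2.70×10^-17 J.

E = 2.70×10^-17 J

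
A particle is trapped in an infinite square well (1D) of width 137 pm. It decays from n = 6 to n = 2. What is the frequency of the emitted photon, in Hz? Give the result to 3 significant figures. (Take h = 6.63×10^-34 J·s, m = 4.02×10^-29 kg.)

f = 3.51×10^15 Hz

E_1 = h²/(8mL²) = 7.282×10^-20 J and ΔE = (6² − 2²)E_1 = 2.330×10^-18 J.
f = ΔE/h = 2.330×10^-18/6.63×10^-34 = 3.51×10^15 Hz.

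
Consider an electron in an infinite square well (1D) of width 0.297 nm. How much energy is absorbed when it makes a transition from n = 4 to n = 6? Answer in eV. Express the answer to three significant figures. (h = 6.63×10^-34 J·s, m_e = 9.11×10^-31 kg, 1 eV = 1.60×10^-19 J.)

|ΔE| = 85.5 eV

E_1 = h²/(8m_eL²) = 6.838×10^-19 J.
|ΔE| = |4² − 6²|·E_1 = 20·6.838×10^-19 J = 1.368×10^-17 J = 85.5 eV.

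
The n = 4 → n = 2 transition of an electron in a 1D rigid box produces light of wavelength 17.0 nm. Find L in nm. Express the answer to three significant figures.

The photon carries ΔE = hc/λ = 6.626×10^-34·2.998×10^8/1.70×10^-8 m = 1.169×10^-17 J.
Since ΔE = (4² − 2²)E_1, E_1 = 9.742×10^-19 J, and L = h/√(8m_eE_1) = 2.49×10^-10 m = 0.249 nm.

L = 0.249 nm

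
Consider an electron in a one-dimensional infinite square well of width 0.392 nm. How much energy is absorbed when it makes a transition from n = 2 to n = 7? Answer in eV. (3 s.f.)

E_1 = h²/(8m_eL²) = 3.921×10^-19 J.
|ΔE| = |2² − 7²|·E_1 = 45·3.921×10^-19 J = 1.764×10^-17 J = 110 eV.

|ΔE| = 110 eV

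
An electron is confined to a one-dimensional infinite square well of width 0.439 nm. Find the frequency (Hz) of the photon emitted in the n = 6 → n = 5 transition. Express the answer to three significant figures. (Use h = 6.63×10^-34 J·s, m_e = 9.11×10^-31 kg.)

f = 5.19×10^15 Hz

E_1 = h²/(8m_eL²) = 3.130×10^-19 J and ΔE = (6² − 5²)E_1 = 3.443×10^-18 J.
f = ΔE/h = 3.443×10^-18/6.63×10^-34 = 5.19×10^15 Hz.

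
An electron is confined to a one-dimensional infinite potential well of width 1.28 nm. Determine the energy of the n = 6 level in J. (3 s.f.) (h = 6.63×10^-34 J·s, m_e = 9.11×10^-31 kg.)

E_6 = 1.33×10^-18 J

For an infinite well E_n = n²h²/(8m_eL²), so E_1 = h²/(8m_eL²) = (6.63×10^-34)²/(8·9.11×10^-31·(1.28×10^-9 m)²) = 3.681×10^-20 J.
Then E_6 = 6²·E_1 = 36·3.681×10^-20 J = 1.33×10^-18 J.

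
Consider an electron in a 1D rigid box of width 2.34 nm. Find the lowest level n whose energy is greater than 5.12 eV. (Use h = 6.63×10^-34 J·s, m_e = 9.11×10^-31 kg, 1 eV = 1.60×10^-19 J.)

E_1 = h²/(8m_eL²) = 1.102×10^-20 J = 0.06888 eV.
Need n² > 5.12/0.06888 = 74.33, i.e. n > 8.621.
The smallest integer satisfying this is n = 9.

n = 9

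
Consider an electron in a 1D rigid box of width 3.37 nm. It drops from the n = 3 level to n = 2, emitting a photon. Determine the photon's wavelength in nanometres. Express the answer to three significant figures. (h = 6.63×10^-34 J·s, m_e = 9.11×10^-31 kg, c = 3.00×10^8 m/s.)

E_1 = h²/(8m_eL²) = 5.311×10^-21 J, so ΔE = (3² − 2²)E_1 = 2.655×10^-20 J.
λ = hc/ΔE = (6.63×10^-34·3.00×10^8)/2.655×10^-20 = 7.49×10^-6 m = 7.49×10^3 nm.

λ = 7.49×10^3 nm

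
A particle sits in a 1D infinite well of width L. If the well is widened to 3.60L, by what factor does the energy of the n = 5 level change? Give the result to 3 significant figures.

0.0772

E_n ∝ 1/L², so the energy scales by 1/3.60² = 0.0772.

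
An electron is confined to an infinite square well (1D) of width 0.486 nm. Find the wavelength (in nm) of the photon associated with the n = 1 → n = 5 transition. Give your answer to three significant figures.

E_1 = h²/(8m_eL²) = 2.551×10^-19 J, so ΔE = (5² − 1²)E_1 = 6.122×10^-18 J.
λ = hc/ΔE = (6.626×10^-34·2.998×10^8)/6.122×10^-18 = 3.24×10^-8 m = 32.4 nm.

λ = 32.4 nm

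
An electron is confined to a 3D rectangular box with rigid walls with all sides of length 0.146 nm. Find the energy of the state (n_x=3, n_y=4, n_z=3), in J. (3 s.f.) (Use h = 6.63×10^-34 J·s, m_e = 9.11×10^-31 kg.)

E = 9.62×10^-17 J

For a 3D rectangular well E = (h²/8m_e)·Σ n_i²/L_i² = (6.63×10^-34)²/(8·9.11×10^-31) · [3²/(0.146 nm)² + 4²/(0.146 nm)² + 3²/(0.146 nm)²].
Evaluating gives E = 9.62×10^-17 J.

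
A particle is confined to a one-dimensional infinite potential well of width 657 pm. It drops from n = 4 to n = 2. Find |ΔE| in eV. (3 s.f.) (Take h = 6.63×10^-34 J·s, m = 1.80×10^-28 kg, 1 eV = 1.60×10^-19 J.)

E_1 = h²/(8mL²) = 7.072×10^-22 J.
|ΔE| = |4² − 2²|·E_1 = 12·7.072×10^-22 J = 8.486×10^-21 J = 0.0530 eV.

|ΔE| = 0.0530 eV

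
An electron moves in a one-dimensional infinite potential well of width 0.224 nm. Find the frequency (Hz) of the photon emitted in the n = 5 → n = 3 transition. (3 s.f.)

E_1 = h²/(8m_eL²) = 1.201×10^-18 J and ΔE = (5² − 3²)E_1 = 1.922×10^-17 J.
f = ΔE/h = 1.922×10^-17/6.626×10^-34 = 2.90×10^16 Hz.

f = 2.90×10^16 Hz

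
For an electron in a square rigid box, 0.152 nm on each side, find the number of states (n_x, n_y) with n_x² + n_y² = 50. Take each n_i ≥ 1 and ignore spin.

The level has n_x² + n_y² = 50. The ordered positive-integer solutions are (1, 7), (5, 5), (7, 1).
That gives 3 states.

degeneracy = 3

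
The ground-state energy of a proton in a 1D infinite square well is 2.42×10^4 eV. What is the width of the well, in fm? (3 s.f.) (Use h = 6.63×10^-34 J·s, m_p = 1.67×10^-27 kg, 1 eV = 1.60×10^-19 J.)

From E_n = n²h²/(8m_pL²), L = n·h/√(8m_pE_n).
E_1 = 2.42×10^4 eV = 3.872×10^-15 J, so L = 1·6.63×10^-34/√(8·1.67×10^-27·3.872×10^-15) = 9.22×10^-14 m = 92.2 fm.

L = 92.2 fm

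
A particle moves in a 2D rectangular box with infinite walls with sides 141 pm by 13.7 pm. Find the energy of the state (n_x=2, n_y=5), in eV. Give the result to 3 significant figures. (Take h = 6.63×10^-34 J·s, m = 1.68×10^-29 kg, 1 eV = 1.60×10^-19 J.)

E = 2.73×10^3 eV

For a 2D rectangular well E = (h²/8m)·Σ n_i²/L_i² = (6.63×10^-34)²/(8·1.68×10^-29) · [2²/(141 pm)² + 5²/(13.7 pm)²].
Evaluating gives E = 4.363×10^-16 J = 2.73×10^3 eV.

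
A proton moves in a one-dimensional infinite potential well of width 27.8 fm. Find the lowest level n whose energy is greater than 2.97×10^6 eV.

E_1 = h²/(8m_pL²) = 4.245×10^-14 J = 2.650×10^5 eV.
Need n² > 2.97×10^6/2.650×10^5 = 11.21, i.e. n > 3.348.
The smallest integer satisfying this is n = 4.

n = 4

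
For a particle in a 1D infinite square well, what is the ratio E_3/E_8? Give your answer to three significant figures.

E_n ∝ n², so E_3/E_8 = 3²/8² = 9/64 = 0.141.

0.141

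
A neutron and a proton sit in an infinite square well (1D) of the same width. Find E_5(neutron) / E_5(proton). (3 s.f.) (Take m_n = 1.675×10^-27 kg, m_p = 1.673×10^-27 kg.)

0.999

E_n ∝ 1/m at fixed n and L, so the ratio is m_p/m_n = 1.673×10^-27/1.675×10^-27 = 0.999.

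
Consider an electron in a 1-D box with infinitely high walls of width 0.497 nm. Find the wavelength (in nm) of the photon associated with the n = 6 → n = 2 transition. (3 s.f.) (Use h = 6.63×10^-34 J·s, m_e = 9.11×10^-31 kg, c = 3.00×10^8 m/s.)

E_1 = h²/(8m_eL²) = 2.442×10^-19 J, so ΔE = (6² − 2²)E_1 = 7.814×10^-18 J.
λ = hc/ΔE = (6.63×10^-34·3.00×10^8)/7.814×10^-18 = 2.55×10^-8 m = 25.5 nm.

λ = 25.5 nm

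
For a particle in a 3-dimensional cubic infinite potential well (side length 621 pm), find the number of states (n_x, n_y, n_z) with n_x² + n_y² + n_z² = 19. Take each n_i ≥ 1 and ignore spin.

The level has n_x² + n_y² + n_z² = 19. The ordered positive-integer solutions are (1, 3, 3), (3, 1, 3), (3, 3, 1).
That gives 3 states.

degeneracy = 3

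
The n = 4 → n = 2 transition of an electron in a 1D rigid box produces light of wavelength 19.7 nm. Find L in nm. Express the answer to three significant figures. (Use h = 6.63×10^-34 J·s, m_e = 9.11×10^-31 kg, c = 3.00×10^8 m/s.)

The photon carries ΔE = hc/λ = 6.63×10^-34·3.00×10^8/1.97×10^-8 m = 1.010×10^-17 J.
Since ΔE = (4² − 2²)E_1, E_1 = 8.417×10^-19 J, and L = h/√(8m_eE_1) = 2.68×10^-10 m = 0.268 nm.

L = 0.268 nm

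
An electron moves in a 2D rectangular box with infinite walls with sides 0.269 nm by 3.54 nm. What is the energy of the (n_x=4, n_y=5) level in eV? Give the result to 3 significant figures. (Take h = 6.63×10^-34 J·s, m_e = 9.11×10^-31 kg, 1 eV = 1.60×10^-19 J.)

For a 2D rectangular well E = (h²/8m_e)·Σ n_i²/L_i² = (6.63×10^-34)²/(8·9.11×10^-31) · [4²/(0.269 nm)² + 5²/(3.54 nm)²].
Evaluating gives E = 1.346×10^-17 J = 84.1 eV.

E = 84.1 eV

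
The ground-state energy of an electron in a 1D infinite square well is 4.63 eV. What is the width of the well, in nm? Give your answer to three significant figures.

L = 0.285 nm

From E_n = n²h²/(8m_eL²), L = n·h/√(8m_eE_n).
E_1 = 4.63 eV = 7.417×10^-19 J, so L = 1·6.626×10^-34/√(8·9.109×10^-31·7.417×10^-19) = 2.85×10^-10 m = 0.285 nm.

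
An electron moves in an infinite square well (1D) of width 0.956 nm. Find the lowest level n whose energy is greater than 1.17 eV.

E_1 = h²/(8m_eL²) = 6.592×10^-20 J = 0.4115 eV.
Need n² > 1.17/0.4115 = 2.843, i.e. n > 1.686.
The smallest integer satisfying this is n = 2.

n = 2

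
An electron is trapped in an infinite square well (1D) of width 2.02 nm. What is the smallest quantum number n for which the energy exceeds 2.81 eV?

E_1 = h²/(8m_eL²) = 1.477×10^-20 J = 0.09220 eV.
Need n² > 2.81/0.09220 = 30.48, i.e. n > 5.521.
The smallest integer satisfying this is n = 6.

n = 6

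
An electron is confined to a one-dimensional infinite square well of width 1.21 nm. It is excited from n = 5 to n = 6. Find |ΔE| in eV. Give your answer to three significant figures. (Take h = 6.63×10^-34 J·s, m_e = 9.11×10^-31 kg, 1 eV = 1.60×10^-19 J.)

|ΔE| = 2.83 eV

E_1 = h²/(8m_eL²) = 4.120×10^-20 J.
|ΔE| = |5² − 6²|·E_1 = 11·4.120×10^-20 J = 4.532×10^-19 J = 2.83 eV.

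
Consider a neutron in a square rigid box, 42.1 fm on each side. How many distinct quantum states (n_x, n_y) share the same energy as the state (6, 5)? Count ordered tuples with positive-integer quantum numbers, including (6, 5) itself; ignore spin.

degeneracy = 2

The level has n_x² + n_y² = 61. The ordered positive-integer solutions are (5, 6), (6, 5).
That gives 2 states.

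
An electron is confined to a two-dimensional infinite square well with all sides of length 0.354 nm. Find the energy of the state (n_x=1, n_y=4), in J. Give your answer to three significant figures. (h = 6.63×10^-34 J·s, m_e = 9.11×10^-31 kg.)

E = 8.18×10^-18 J

For a 2D rectangular well E = (h²/8m_e)·Σ n_i²/L_i² = (6.63×10^-34)²/(8·9.11×10^-31) · [1²/(0.354 nm)² + 4²/(0.354 nm)²].
Evaluating gives E = 8.18×10^-18 J.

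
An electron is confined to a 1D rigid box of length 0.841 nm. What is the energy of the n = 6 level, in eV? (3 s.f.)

E_6 = 19.1 eV

For an infinite well E_n = n²h²/(8m_eL²), so E_1 = h²/(8m_eL²) = (6.626×10^-34)²/(8·9.109×10^-31·(8.41×10^-10 m)²) = 8.518×10^-20 J.
Then E_6 = 6²·E_1 = 36·8.518×10^-20 J = 3.066×10^-18 J.
Converting, E_6 = 3.066×10^-18 J / (1.602×10^-19 J/eV) = 19.1 eV.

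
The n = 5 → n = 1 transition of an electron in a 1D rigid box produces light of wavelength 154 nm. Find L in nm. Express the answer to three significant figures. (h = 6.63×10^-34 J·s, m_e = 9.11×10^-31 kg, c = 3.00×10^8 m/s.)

L = 1.06 nm

The photon carries ΔE = hc/λ = 6.63×10^-34·3.00×10^8/1.54×10^-7 m = 1.292×10^-18 J.
Since ΔE = (5² − 1²)E_1, E_1 = 5.383×10^-20 J, and L = h/√(8m_eE_1) = 1.06×10^-9 m = 1.06 nm.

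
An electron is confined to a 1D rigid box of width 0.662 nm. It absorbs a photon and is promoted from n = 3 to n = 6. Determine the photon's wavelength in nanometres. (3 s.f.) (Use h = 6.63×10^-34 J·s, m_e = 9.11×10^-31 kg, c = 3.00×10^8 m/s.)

E_1 = h²/(8m_eL²) = 1.376×10^-19 J, so ΔE = (6² − 3²)E_1 = 3.715×10^-18 J.
λ = hc/ΔE = (6.63×10^-34·3.00×10^8)/3.715×10^-18 = 5.35×10^-8 m = 53.5 nm.

λ = 53.5 nm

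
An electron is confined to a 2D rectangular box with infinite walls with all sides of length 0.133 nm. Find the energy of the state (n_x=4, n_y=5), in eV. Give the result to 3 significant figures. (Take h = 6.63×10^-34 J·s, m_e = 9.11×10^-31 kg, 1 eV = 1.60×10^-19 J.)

For a 2D rectangular well E = (h²/8m_e)·Σ n_i²/L_i² = (6.63×10^-34)²/(8·9.11×10^-31) · [4²/(0.133 nm)² + 5²/(0.133 nm)²].
Evaluating gives E = 1.398×10^-16 J = 874 eV.

E = 874 eV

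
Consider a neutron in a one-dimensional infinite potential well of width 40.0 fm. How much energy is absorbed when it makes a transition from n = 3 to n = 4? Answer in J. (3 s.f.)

|ΔE| = 1.43×10^-13 J

E_1 = h²/(8m_nL²) = 2.048×10^-14 J.
|ΔE| = |3² − 4²|·E_1 = 7·2.048×10^-14 J = 1.43×10^-13 J.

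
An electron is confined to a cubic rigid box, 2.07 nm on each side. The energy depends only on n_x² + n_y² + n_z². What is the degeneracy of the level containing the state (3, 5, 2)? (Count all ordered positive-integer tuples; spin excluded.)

degeneracy = 9

The level has n_x² + n_y² + n_z² = 38. The ordered positive-integer solutions are (1, 1, 6), (1, 6, 1), (2, 3, 5), (2, 5, 3), (3, 2, 5), (3, 5, 2), (5, 2, 3), (5, 3, 2), (6, 1, 1).
That gives 9 states.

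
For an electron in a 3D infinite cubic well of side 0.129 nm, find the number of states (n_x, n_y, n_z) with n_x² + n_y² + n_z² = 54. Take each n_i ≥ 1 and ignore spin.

The level has n_x² + n_y² + n_z² = 54. The ordered positive-integer solutions are (1, 2, 7), (1, 7, 2), (2, 1, 7), (2, 5, 5), (2, 7, 1), (3, 3, 6), (3, 6, 3), (5, 2, 5), (5, 5, 2), (6, 3, 3), (7, 1, 2), (7, 2, 1).
That gives 12 states.

degeneracy = 12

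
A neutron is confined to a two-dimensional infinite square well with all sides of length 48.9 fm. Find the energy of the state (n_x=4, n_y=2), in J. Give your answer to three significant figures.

E = 2.74×10^-13 J

For a 2D rectangular well E = (h²/8m_n)·Σ n_i²/L_i² = (6.626×10^-34)²/(8·1.675×10^-27) · [4²/(48.9 fm)² + 2²/(48.9 fm)²].
Evaluating gives E = 2.74×10^-13 J.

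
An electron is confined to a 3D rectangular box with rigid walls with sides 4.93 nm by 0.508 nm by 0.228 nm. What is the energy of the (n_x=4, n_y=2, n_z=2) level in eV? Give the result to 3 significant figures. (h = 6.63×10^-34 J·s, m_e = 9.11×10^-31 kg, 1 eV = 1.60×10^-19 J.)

For a 3D rectangular well E = (h²/8m_e)·Σ n_i²/L_i² = (6.63×10^-34)²/(8·9.11×10^-31) · [4²/(4.93 nm)² + 2²/(0.508 nm)² + 2²/(0.228 nm)²].
Evaluating gives E = 5.616×10^-18 J = 35.1 eV.

E = 35.1 eV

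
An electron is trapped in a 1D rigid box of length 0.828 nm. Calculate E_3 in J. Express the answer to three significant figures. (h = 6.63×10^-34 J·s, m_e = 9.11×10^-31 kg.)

For an infinite well E_n = n²h²/(8m_eL²), so E_1 = h²/(8m_eL²) = (6.63×10^-34)²/(8·9.11×10^-31·(8.28×10^-10 m)²) = 8.797×10^-20 J.
Then E_3 = 3²·E_1 = 9·8.797×10^-20 J = 7.92×10^-19 J.

E_3 = 7.92×10^-19 J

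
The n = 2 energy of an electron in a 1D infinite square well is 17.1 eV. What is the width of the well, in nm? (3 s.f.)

L = 0.297 nm

From E_n = n²h²/(8m_eL²), L = n·h/√(8m_eE_n).
E_2 = 17.1 eV = 2.739×10^-18 J, so L = 2·6.626×10^-34/√(8·9.109×10^-31·2.739×10^-18) = 2.97×10^-10 m = 0.297 nm.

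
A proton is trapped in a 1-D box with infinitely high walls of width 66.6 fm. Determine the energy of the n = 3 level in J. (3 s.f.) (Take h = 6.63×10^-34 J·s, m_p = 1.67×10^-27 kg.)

For an infinite well E_n = n²h²/(8m_pL²), so E_1 = h²/(8m_pL²) = (6.63×10^-34)²/(8·1.67×10^-27·(6.66×10^-14 m)²) = 7.418×10^-15 J.
Then E_3 = 3²·E_1 = 9·7.418×10^-15 J = 6.68×10^-14 J.

E_3 = 6.68×10^-14 J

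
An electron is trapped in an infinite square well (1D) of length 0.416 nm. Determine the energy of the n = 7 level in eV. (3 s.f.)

E_7 = 106 eV

For an infinite well E_n = n²h²/(8m_eL²), so E_1 = h²/(8m_eL²) = (6.626×10^-34)²/(8·9.109×10^-31·(4.16×10^-10 m)²) = 3.481×10^-19 J.
Then E_7 = 7²·E_1 = 49·3.481×10^-19 J = 1.706×10^-17 J.
Converting, E_7 = 1.706×10^-17 J / (1.602×10^-19 J/eV) = 106 eV.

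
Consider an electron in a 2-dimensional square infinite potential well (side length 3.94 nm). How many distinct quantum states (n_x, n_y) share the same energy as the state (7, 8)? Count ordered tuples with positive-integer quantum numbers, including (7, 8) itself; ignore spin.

degeneracy = 2

The level has n_x² + n_y² = 113. The ordered positive-integer solutions are (7, 8), (8, 7).
That gives 2 states.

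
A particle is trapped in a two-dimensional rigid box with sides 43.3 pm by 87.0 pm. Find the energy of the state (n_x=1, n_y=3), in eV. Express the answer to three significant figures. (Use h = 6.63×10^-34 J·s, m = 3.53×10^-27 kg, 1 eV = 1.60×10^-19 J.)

E = 0.168 eV

For a 2D rectangular well E = (h²/8m)·Σ n_i²/L_i² = (6.63×10^-34)²/(8·3.53×10^-27) · [1²/(43.3 pm)² + 3²/(87.0 pm)²].
Evaluating gives E = 2.681×10^-20 J = 0.168 eV.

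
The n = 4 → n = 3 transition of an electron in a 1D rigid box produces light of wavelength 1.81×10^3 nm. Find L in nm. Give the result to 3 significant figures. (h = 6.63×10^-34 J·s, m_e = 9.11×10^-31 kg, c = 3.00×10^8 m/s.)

The photon carries ΔE = hc/λ = 6.63×10^-34·3.00×10^8/1.81×10^-6 m = 1.099×10^-19 J.
Since ΔE = (4² − 3²)E_1, E_1 = 1.570×10^-20 J, and L = h/√(8m_eE_1) = 1.96×10^-9 m = 1.96 nm.

L = 1.96 nm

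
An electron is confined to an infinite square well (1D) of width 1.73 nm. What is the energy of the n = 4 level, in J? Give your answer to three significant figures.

For an infinite well E_n = n²h²/(8m_eL²), so E_1 = h²/(8m_eL²) = (6.626×10^-34)²/(8·9.109×10^-31·(1.73×10^-9 m)²) = 2.013×10^-20 J.
Then E_4 = 4²·E_1 = 16·2.013×10^-20 J = 3.22×10^-19 J.

E_4 = 3.22×10^-19 J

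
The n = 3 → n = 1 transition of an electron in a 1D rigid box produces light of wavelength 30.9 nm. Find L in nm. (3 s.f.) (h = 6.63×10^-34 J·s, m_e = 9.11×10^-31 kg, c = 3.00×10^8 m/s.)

The photon carries ΔE = hc/λ = 6.63×10^-34·3.00×10^8/3.09×10^-8 m = 6.437×10^-18 J.
Since ΔE = (3² − 1²)E_1, E_1 = 8.046×10^-19 J, and L = h/√(8m_eE_1) = 2.74×10^-10 m = 0.274 nm.

L = 0.274 nm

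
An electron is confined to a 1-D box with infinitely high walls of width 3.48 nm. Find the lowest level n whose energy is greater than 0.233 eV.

E_1 = h²/(8m_eL²) = 4.975×10^-21 J = 0.03105 eV.
Need n² > 0.233/0.03105 = 7.504, i.e. n > 2.739.
The smallest integer satisfying this is n = 3.

n = 3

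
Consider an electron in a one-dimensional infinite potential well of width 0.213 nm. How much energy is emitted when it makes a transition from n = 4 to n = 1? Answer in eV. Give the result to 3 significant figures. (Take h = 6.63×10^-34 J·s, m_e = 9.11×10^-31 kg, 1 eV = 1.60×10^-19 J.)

E_1 = h²/(8m_eL²) = 1.329×10^-18 J.
|ΔE| = |4² − 1²|·E_1 = 15·1.329×10^-18 J = 1.994×10^-17 J = 125 eV.

|ΔE| = 125 eV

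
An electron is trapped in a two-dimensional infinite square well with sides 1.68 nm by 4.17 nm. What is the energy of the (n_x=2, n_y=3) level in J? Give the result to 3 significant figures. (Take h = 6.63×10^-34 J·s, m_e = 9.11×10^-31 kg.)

For a 2D rectangular well E = (h²/8m_e)·Σ n_i²/L_i² = (6.63×10^-34)²/(8·9.11×10^-31) · [2²/(1.68 nm)² + 3²/(4.17 nm)²].
Evaluating gives E = 1.17×10^-19 J.

E = 1.17×10^-19 J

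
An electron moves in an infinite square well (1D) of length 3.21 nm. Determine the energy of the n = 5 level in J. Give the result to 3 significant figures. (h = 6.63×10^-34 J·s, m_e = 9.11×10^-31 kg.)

For an infinite well E_n = n²h²/(8m_eL²), so E_1 = h²/(8m_eL²) = (6.63×10^-34)²/(8·9.11×10^-31·(3.21×10^-9 m)²) = 5.853×10^-21 J.
Then E_5 = 5²·E_1 = 25·5.853×10^-21 J = 1.46×10^-19 J.

E_5 = 1.46×10^-19 J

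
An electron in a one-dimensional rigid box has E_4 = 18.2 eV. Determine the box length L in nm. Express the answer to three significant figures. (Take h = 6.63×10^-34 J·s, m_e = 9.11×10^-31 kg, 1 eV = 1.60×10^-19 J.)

L = 0.576 nm

From E_n = n²h²/(8m_eL²), L = n·h/√(8m_eE_n).
E_4 = 18.2 eV = 2.912×10^-18 J, so L = 4·6.63×10^-34/√(8·9.11×10^-31·2.912×10^-18) = 5.76×10^-10 m = 0.576 nm.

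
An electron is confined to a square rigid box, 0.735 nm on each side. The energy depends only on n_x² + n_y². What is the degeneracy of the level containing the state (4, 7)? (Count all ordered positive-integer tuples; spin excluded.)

degeneracy = 4

The level has n_x² + n_y² = 65. The ordered positive-integer solutions are (1, 8), (4, 7), (7, 4), (8, 1).
That gives 4 states.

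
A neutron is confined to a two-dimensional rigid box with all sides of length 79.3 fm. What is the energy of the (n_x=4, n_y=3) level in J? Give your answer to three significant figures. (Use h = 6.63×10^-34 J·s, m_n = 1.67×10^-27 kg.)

E = 1.31×10^-13 J

For a 2D rectangular well E = (h²/8m_n)·Σ n_i²/L_i² = (6.63×10^-34)²/(8·1.67×10^-27) · [4²/(79.3 fm)² + 3²/(79.3 fm)²].
Evaluating gives E = 1.31×10^-13 J.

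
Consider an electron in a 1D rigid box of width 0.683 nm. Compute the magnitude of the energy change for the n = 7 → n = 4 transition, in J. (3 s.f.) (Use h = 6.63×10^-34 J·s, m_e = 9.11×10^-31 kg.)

|ΔE| = 4.27×10^-18 J

E_1 = h²/(8m_eL²) = 1.293×10^-19 J.
|ΔE| = |7² − 4²|·E_1 = 33·1.293×10^-19 J = 4.27×10^-18 J.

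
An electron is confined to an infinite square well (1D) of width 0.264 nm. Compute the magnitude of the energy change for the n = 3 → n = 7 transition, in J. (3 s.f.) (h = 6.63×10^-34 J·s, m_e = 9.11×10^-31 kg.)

|ΔE| = 3.46×10^-17 J

E_1 = h²/(8m_eL²) = 8.654×10^-19 J.
|ΔE| = |3² − 7²|·E_1 = 40·8.654×10^-19 J = 3.46×10^-17 J.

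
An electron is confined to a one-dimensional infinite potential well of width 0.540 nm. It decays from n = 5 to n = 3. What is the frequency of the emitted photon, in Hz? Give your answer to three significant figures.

f = 4.99×10^15 Hz

E_1 = h²/(8m_eL²) = 2.066×10^-19 J and ΔE = (5² − 3²)E_1 = 3.306×10^-18 J.
f = ΔE/h = 3.306×10^-18/6.626×10^-34 = 4.99×10^15 Hz.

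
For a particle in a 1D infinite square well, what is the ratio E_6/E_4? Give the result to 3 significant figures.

2.25

E_n ∝ n², so E_6/E_4 = 6²/4² = 36/16 = 2.25.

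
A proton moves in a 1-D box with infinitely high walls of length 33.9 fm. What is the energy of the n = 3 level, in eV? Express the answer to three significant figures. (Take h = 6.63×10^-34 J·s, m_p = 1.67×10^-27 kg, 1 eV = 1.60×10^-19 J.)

For an infinite well E_n = n²h²/(8m_pL²), so E_1 = h²/(8m_pL²) = (6.63×10^-34)²/(8·1.67×10^-27·(3.39×10^-14 m)²) = 2.863×10^-14 J.
Then E_3 = 3²·E_1 = 9·2.863×10^-14 J = 2.577×10^-13 J.
Converting, E_3 = 2.577×10^-13 J / (1.60×10^-19 J/eV) = 1.61×10^6 eV.

E_3 = 1.61×10^6 eV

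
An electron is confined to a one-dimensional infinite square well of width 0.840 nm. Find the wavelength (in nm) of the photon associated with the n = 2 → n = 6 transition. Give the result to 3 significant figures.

E_1 = h²/(8m_eL²) = 8.539×10^-20 J, so ΔE = (6² − 2²)E_1 = 2.732×10^-18 J.
λ = hc/ΔE = (6.626×10^-34·2.998×10^8)/2.732×10^-18 = 7.27×10^-8 m = 72.7 nm.

λ = 72.7 nm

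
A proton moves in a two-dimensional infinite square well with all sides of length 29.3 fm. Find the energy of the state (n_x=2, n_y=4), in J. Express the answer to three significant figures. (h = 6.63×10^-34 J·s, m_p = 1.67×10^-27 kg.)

For a 2D rectangular well E = (h²/8m_p)·Σ n_i²/L_i² = (6.63×10^-34)²/(8·1.67×10^-27) · [2²/(29.3 fm)² + 4²/(29.3 fm)²].
Evaluating gives E = 7.67×10^-13 J.

E = 7.67×10^-13 J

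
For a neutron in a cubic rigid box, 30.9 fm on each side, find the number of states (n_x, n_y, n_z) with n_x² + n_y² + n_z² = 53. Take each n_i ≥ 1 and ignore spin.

The level has n_x² + n_y² + n_z² = 53. The ordered positive-integer solutions are (1, 4, 6), (1, 6, 4), (4, 1, 6), (4, 6, 1), (6, 1, 4), (6, 4, 1).
That gives 6 states.

degeneracy = 6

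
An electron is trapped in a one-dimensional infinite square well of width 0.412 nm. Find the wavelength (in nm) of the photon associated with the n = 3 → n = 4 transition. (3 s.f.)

E_1 = h²/(8m_eL²) = 3.549×10^-19 J, so ΔE = (4² − 3²)E_1 = 2.484×10^-18 J.
λ = hc/ΔE = (6.626×10^-34·2.998×10^8)/2.484×10^-18 = 8.00×10^-8 m = 80.0 nm.

λ = 80.0 nm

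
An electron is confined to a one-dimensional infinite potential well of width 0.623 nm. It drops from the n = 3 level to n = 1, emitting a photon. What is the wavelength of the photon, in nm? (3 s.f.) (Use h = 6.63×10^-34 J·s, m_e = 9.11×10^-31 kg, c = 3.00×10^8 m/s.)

E_1 = h²/(8m_eL²) = 1.554×10^-19 J, so ΔE = (3² − 1²)E_1 = 1.243×10^-18 J.
λ = hc/ΔE = (6.63×10^-34·3.00×10^8)/1.243×10^-18 = 1.60×10^-7 m = 160 nm.

λ = 160 nm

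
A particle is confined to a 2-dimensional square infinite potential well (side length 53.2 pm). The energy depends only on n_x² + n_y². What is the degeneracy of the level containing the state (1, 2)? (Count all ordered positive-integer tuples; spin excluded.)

The level has n_x² + n_y² = 5. The ordered positive-integer solutions are (1, 2), (2, 1).
That gives 2 states.

degeneracy = 2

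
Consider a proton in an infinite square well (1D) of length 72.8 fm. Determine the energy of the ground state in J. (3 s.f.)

For an infinite well E_n = n²h²/(8m_pL²), so E_1 = h²/(8m_pL²) = (6.626×10^-34)²/(8·1.673×10^-27·(7.28×10^-14 m)²) = 6.189×10^-15 J.

E_1 = 6.19×10^-15 J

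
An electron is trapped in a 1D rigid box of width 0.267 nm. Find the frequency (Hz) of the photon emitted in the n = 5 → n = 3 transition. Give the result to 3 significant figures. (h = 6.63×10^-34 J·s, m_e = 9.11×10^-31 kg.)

E_1 = h²/(8m_eL²) = 8.461×10^-19 J and ΔE = (5² − 3²)E_1 = 1.354×10^-17 J.
f = ΔE/h = 1.354×10^-17/6.63×10^-34 = 2.04×10^16 Hz.

f = 2.04×10^16 Hz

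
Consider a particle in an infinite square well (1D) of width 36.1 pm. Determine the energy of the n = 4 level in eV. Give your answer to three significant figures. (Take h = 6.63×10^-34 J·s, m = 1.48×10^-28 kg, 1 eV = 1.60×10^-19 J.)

E_4 = 28.5 eV

For an infinite well E_n = n²h²/(8mL²), so E_1 = h²/(8mL²) = (6.63×10^-34)²/(8·1.48×10^-28·(3.61×10^-11 m)²) = 2.849×10^-19 J.
Then E_4 = 4²·E_1 = 16·2.849×10^-19 J = 4.558×10^-18 J.
Converting, E_4 = 4.558×10^-18 J / (1.60×10^-19 J/eV) = 28.5 eV.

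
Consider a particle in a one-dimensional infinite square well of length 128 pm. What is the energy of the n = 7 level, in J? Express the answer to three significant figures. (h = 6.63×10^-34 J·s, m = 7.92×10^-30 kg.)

For an infinite well E_n = n²h²/(8mL²), so E_1 = h²/(8mL²) = (6.63×10^-34)²/(8·7.92×10^-30·(1.28×10^-10 m)²) = 4.234×10^-19 J.
Then E_7 = 7²·E_1 = 49·4.234×10^-19 J = 2.07×10^-17 J.

E_7 = 2.07×10^-17 J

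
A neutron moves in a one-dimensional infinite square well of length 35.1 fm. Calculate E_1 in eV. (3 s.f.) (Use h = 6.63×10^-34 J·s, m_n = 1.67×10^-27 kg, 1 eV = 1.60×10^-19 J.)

For an infinite well E_n = n²h²/(8m_nL²), so E_1 = h²/(8m_nL²) = (6.63×10^-34)²/(8·1.67×10^-27·(3.51×10^-14 m)²) = 2.671×10^-14 J.
Converting, E_1 = 2.671×10^-14 J / (1.60×10^-19 J/eV) = 1.67×10^5 eV.

E_1 = 1.67×10^5 eV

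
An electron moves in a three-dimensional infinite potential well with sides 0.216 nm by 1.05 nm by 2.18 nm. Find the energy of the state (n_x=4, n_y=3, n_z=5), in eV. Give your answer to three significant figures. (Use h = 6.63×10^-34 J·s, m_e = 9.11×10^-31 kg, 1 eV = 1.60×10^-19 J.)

For a 3D rectangular well E = (h²/8m_e)·Σ n_i²/L_i² = (6.63×10^-34)²/(8·9.11×10^-31) · [4²/(0.216 nm)² + 3²/(1.05 nm)² + 5²/(2.18 nm)²].
Evaluating gives E = 2.149×10^-17 J = 134 eV.

E = 134 eV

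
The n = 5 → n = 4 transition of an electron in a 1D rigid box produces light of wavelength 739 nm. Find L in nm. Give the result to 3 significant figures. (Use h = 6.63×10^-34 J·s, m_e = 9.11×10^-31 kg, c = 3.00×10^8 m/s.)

The photon carries ΔE = hc/λ = 6.63×10^-34·3.00×10^8/7.39×10^-7 m = 2.691×10^-19 J.
Since ΔE = (5² − 4²)E_1, E_1 = 2.990×10^-20 J, and L = h/√(8m_eE_1) = 1.42×10^-9 m = 1.42 nm.

L = 1.42 nm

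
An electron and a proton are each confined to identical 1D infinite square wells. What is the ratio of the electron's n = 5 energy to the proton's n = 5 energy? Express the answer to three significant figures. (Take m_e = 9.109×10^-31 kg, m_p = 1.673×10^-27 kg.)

1.84×10^3

E_n ∝ 1/m at fixed n and L, so the ratio is m_p/m_e = 1.673×10^-27/9.109×10^-31 = 1.84×10^3.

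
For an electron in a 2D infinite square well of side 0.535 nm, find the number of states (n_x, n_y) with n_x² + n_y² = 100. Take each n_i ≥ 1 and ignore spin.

The level has n_x² + n_y² = 100. The ordered positive-integer solutions are (6, 8), (8, 6).
That gives 2 states.

degeneracy = 2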